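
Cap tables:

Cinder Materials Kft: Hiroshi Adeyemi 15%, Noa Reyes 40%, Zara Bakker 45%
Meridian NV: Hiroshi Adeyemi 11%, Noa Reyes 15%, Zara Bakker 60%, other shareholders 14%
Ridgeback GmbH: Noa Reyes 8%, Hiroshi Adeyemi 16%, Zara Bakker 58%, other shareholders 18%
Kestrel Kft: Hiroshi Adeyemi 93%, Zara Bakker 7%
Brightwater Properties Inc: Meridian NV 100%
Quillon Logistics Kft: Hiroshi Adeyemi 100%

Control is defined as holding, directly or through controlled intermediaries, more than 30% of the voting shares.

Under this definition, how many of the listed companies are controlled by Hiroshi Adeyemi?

2

Hiroshi holds 93% of Kestrel, so Hiroshi controls Kestrel.
Hiroshi holds 100% of Quillon, so Hiroshi controls Quillon.
No other company's threshold is met.
Hiroshi controls 2 companies.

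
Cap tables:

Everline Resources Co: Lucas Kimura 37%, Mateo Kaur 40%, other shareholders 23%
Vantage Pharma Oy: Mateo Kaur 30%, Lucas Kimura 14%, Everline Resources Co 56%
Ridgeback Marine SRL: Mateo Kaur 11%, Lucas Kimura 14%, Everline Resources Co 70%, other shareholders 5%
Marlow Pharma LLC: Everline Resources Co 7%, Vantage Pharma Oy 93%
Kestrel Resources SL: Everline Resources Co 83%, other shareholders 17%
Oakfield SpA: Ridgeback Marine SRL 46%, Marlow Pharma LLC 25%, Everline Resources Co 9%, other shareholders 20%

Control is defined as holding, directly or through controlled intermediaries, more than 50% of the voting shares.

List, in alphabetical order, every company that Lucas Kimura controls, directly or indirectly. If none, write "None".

None

Lucas's largest direct stake is 37% in Everline, which does not meet the threshold.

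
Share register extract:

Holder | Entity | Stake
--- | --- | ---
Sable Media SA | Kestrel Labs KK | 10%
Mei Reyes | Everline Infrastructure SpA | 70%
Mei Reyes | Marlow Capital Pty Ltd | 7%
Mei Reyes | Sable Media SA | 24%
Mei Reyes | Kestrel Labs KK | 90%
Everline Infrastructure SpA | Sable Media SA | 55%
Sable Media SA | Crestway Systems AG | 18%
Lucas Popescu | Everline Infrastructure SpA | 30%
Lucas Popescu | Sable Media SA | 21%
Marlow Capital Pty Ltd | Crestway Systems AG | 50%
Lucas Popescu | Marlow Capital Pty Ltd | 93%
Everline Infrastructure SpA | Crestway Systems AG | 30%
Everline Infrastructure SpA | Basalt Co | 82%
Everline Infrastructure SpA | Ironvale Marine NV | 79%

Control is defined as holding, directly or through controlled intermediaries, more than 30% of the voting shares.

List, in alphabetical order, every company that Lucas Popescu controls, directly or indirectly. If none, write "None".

Crestway Systems AG, Marlow Capital Pty Ltd

Lucas holds 93% of Marlow, so Lucas controls Marlow.
Marlow holds 50% of Crestway, so Lucas controls Crestway.
No other company's threshold is met.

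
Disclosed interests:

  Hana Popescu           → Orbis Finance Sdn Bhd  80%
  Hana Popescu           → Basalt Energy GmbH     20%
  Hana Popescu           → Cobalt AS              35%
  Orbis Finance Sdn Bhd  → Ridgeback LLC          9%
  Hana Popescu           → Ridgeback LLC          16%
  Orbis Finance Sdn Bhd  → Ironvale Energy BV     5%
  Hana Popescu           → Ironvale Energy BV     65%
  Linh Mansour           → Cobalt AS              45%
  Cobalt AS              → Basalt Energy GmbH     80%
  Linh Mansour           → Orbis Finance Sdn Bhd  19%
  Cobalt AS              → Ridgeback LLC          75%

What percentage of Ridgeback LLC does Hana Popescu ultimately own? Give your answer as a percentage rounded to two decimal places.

49.45%

Hana reaches Ridgeback along 3 paths.
Via Cobalt: 35% × 75% = 26.25%.
Direct stake: 16% = 16%.
Via Orbis: 80% × 9% = 7.2%.
Total: 26.25% + 16% + 7.2% = 49.45%.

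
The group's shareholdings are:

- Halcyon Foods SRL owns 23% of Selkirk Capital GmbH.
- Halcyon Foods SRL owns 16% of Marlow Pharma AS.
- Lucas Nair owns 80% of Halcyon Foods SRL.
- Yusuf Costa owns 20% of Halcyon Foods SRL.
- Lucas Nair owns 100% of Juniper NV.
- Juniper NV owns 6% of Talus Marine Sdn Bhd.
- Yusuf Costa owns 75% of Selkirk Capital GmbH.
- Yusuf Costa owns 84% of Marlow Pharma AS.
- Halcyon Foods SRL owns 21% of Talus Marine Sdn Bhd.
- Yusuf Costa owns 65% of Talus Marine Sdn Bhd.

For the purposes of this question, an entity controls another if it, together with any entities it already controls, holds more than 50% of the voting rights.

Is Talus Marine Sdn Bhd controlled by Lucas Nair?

No

Lucas holds 80% of Halcyon, so Lucas controls Halcyon.
Lucas holds 100% of Juniper, so Lucas controls Juniper.
In Talus, Lucas's side holds only 6% + 21% = 27%, not > 50%.
So Lucas does not control Talus.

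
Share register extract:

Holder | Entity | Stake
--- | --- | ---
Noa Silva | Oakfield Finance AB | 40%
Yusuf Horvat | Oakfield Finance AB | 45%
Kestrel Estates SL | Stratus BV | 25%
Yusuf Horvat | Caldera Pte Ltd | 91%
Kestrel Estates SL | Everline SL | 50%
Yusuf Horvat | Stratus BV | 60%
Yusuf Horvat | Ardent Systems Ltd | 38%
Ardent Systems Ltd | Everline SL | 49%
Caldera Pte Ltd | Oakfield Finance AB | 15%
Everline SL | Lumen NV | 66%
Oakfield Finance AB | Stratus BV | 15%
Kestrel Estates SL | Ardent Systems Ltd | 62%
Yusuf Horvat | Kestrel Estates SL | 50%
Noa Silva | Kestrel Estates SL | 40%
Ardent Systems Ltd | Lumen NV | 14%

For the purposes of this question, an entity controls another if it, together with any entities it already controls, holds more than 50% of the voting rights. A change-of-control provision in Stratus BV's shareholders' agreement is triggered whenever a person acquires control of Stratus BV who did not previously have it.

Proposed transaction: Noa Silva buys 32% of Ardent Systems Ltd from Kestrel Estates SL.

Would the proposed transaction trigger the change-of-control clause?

The purchase adds only to Noa's holdings (Kestrel's stake shrinks), so Noa is the only person who could newly come to control Stratus.
Noa's largest direct stake is 40% in Kestrel, which does not meet the threshold, so Noa controls no company.
Neither Noa nor any entity Noa controls holds any voting interest in Stratus.
So before the transaction, Noa does not control Stratus.
After the purchase, Noa holds 32% of Ardent directly, and Kestrel's stake falls to 30%.
Noa's side now holds 32% of Ardent, not > 50%, so Noa still does not control Ardent.
After the transaction, neither Noa nor any entity Noa controls holds a voting interest in Stratus, so Noa still does not control it.
No new person acquires control, so the clause is not triggered.

No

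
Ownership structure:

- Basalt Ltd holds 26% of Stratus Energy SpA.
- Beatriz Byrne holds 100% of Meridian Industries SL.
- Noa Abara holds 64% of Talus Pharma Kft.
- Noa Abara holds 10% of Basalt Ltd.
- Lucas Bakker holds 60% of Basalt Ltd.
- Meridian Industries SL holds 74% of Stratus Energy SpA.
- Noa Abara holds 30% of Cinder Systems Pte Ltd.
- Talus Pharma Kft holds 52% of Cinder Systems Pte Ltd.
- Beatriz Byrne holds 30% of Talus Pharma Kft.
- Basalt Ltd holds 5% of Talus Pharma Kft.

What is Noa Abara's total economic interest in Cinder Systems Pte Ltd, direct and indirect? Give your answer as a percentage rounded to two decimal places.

Noa reaches Cinder along 3 paths.
Via Talus: 64% × 52% = 33.28%.
Via Basalt → Talus: 10% × 5% × 52% = 0.26%.
Direct stake: 30% = 30%.
Total: 33.28% + 0.26% + 30% = 63.54%.

63.54%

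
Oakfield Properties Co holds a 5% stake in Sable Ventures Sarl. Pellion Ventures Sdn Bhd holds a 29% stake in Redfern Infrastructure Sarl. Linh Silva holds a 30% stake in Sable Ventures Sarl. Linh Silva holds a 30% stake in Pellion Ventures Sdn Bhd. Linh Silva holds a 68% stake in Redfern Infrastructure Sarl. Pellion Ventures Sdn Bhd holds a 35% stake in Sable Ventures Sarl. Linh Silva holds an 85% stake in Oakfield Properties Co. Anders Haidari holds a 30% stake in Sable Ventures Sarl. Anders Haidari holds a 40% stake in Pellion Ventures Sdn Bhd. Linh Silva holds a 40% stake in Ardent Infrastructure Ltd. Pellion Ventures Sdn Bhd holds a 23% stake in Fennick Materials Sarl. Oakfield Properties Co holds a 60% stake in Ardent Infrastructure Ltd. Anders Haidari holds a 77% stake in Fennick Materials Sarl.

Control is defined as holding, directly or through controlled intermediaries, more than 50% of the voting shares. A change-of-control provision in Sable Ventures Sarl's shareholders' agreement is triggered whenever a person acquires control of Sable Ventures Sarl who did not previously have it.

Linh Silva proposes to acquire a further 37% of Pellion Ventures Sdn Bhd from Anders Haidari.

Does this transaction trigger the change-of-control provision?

The purchase adds only to Linh's holdings (Anders's stake shrinks), so Linh is the only person who could newly come to control Sable.
Linh holds 85% of Oakfield, so Linh controls Oakfield.
Oakfield and Linh together hold 60% + 40% = 100% of Ardent, so Linh controls Ardent.
Linh holds 68% of Redfern, so Linh controls Redfern.
In Sable, Linh's side holds only 30% + 5% = 35%, not > 50%.
So before the transaction, Linh does not control Sable.
After the purchase, Linh's direct stake in Pellion rises to 30% + 37% = 67%, and Anders's stake falls to 3%.
Linh holds 67% of Pellion, so Linh controls Pellion.
Pellion and Linh and Oakfield together hold 35% + 30% + 5% = 70% of Sable, so Linh controls Sable.
Linh did not control Sable before and does after, so the clause is triggered.

Yes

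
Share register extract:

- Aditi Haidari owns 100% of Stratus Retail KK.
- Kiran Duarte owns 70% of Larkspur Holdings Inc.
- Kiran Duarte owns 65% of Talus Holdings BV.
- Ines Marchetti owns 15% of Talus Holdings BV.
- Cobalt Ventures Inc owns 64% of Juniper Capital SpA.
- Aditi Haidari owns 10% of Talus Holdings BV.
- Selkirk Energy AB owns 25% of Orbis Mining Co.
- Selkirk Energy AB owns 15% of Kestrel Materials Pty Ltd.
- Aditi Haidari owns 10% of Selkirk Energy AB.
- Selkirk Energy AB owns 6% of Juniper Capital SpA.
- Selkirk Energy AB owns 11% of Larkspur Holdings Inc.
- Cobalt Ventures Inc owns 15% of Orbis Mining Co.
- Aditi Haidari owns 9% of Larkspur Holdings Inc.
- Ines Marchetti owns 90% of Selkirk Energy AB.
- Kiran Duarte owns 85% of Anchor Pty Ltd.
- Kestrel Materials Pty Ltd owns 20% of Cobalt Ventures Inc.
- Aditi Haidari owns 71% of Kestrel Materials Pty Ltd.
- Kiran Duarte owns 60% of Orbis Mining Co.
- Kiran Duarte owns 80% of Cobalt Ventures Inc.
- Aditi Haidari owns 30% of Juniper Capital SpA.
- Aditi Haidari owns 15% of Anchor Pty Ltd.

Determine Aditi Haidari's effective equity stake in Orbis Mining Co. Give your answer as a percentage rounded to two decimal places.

4.68%

Aditi reaches Orbis along 3 paths.
Via Selkirk → Kestrel → Cobalt: 10% × 15% × 20% × 15% = 0.045%.
Via Kestrel → Cobalt: 71% × 20% × 15% = 2.13%.
Via Selkirk: 10% × 25% = 2.5%.
Total: 0.045% + 2.13% + 2.5% = 4.675%.
Rounded: 4.68%.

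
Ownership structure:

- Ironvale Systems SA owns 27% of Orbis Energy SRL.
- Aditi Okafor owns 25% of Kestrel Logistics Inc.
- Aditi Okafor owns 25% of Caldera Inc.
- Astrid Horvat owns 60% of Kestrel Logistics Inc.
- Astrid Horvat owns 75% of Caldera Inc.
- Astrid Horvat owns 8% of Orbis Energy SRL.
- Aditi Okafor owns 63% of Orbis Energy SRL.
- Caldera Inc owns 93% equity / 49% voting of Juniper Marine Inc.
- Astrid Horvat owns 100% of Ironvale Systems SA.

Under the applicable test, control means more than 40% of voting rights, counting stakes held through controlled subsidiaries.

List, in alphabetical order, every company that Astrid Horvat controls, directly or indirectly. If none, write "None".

Astrid holds 100% of Ironvale, so Astrid controls Ironvale.
Astrid holds 75% of Caldera, so Astrid controls Caldera.
Caldera holds 49% of Juniper, so Astrid controls Juniper.
Astrid holds 60% of Kestrel, so Astrid controls Kestrel.
No other company's threshold is met.

Caldera Inc, Ironvale Systems SA, Juniper Marine Inc, Kestrel Logistics Inc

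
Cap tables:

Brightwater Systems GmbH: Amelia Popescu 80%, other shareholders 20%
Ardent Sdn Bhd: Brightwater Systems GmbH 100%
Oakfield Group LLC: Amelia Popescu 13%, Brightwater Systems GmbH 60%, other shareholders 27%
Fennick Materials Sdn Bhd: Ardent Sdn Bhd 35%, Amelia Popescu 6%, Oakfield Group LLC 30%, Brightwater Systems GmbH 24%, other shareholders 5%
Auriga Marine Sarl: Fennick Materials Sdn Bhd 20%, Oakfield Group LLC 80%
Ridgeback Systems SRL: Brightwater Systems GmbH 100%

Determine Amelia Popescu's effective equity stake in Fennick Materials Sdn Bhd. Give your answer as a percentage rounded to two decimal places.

71.50%

Amelia reaches Fennick along 5 paths.
Via Brightwater → Ardent: 80% × 100% × 35% = 28%.
Direct stake: 6% = 6%.
Via Oakfield: 13% × 30% = 3.9%.
Via Brightwater → Oakfield: 80% × 60% × 30% = 14.4%.
Via Brightwater: 80% × 24% = 19.2%.
Total: 28% + 6% + 3.9% + 14.4% + 19.2% = 71.5%.
Rounded: 71.50%.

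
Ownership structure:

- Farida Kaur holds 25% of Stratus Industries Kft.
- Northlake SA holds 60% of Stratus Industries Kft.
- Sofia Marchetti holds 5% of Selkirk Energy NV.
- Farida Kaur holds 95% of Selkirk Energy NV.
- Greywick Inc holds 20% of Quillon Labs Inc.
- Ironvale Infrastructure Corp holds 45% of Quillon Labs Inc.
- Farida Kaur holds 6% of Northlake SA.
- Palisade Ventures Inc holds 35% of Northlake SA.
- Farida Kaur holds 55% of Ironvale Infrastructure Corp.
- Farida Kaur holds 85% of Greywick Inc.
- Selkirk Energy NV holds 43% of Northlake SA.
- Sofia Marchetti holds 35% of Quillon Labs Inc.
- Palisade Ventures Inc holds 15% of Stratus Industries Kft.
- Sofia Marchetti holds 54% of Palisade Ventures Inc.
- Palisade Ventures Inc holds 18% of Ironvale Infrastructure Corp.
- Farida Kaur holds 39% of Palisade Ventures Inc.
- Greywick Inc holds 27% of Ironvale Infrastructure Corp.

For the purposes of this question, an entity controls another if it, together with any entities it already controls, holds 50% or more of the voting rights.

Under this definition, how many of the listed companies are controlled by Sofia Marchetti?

Sofia holds 54% of Palisade, so Sofia controls Palisade.
No other company's threshold is met.
Sofia controls 1 company.

1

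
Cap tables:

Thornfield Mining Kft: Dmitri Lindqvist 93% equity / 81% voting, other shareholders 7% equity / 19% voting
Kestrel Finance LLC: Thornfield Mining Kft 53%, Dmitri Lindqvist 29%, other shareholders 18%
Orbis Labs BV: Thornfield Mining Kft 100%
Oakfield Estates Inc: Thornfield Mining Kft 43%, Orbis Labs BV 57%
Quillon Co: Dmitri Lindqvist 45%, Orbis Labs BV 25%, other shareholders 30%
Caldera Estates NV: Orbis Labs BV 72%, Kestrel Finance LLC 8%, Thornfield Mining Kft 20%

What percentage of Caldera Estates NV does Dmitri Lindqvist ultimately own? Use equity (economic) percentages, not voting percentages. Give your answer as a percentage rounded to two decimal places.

Dmitri reaches Caldera along 4 paths.
Via Thornfield → Orbis: 93% × 100% × 72% = 66.96%.
Via Thornfield → Kestrel: 93% × 53% × 8% = 3.9432%.
Via Kestrel: 29% × 8% = 2.32%.
Via Thornfield: 93% × 20% = 18.6%.
Total: 66.96% + 3.9432% + 2.32% + 18.6% = 91.8232%.
Rounded: 91.82%.

91.82%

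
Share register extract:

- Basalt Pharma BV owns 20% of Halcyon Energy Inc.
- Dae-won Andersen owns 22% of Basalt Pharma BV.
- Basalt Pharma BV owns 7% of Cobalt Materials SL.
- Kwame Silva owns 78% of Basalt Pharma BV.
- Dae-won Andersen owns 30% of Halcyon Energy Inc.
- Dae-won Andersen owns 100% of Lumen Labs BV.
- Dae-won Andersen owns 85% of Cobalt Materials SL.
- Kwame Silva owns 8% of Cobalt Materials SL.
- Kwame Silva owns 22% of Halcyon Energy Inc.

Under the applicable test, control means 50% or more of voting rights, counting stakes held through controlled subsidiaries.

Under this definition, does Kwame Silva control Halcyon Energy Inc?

No

Kwame holds 78% of Basalt, so Kwame controls Basalt.
In Halcyon, Kwame's side holds only 22% + 20% = 42%, not ≥ 50%.
So Kwame does not control Halcyon.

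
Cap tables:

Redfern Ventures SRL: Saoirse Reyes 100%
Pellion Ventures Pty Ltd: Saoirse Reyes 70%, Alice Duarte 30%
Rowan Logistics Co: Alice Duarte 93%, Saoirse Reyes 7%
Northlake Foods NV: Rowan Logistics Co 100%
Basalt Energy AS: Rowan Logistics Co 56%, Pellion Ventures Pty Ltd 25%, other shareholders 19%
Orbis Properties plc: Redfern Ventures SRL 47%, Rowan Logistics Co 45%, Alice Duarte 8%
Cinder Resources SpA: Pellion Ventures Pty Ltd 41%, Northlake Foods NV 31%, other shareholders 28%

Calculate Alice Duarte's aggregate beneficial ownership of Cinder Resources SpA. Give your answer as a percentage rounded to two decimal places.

Alice reaches Cinder along 2 paths.
Via Pellion: 30% × 41% = 12.3%.
Via Rowan → Northlake: 93% × 100% × 31% = 28.83%.
Total: 12.3% + 28.83% = 41.13%.

41.13%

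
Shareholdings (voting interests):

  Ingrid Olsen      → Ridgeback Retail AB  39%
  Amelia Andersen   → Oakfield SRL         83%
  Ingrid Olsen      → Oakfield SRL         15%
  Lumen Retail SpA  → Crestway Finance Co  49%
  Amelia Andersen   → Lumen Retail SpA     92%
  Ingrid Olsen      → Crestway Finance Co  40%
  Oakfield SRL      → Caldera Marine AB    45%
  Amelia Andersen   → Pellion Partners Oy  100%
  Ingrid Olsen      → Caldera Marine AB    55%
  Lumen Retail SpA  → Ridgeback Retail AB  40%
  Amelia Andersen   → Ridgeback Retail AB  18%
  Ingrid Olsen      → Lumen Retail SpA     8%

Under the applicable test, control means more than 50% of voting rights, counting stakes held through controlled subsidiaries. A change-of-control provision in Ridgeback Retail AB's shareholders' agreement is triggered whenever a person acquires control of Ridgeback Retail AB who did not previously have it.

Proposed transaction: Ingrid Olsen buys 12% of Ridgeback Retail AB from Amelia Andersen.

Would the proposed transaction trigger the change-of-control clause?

The purchase adds only to Ingrid's holdings (Amelia's stake shrinks), so Ingrid is the only person who could newly come to control Ridgeback.
Ingrid holds 55% of Caldera, so Ingrid controls Caldera.
In Ridgeback, Ingrid's side holds only 39%, not > 50%.
So before the transaction, Ingrid does not control Ridgeback.
After the purchase, Ingrid's direct stake in Ridgeback rises to 39% + 12% = 51%, and Amelia's stake falls to 6%.
Ingrid holds 51% of Ridgeback, so Ingrid controls Ridgeback.
Ingrid did not control Ridgeback before and does after, so the clause is triggered.

Yes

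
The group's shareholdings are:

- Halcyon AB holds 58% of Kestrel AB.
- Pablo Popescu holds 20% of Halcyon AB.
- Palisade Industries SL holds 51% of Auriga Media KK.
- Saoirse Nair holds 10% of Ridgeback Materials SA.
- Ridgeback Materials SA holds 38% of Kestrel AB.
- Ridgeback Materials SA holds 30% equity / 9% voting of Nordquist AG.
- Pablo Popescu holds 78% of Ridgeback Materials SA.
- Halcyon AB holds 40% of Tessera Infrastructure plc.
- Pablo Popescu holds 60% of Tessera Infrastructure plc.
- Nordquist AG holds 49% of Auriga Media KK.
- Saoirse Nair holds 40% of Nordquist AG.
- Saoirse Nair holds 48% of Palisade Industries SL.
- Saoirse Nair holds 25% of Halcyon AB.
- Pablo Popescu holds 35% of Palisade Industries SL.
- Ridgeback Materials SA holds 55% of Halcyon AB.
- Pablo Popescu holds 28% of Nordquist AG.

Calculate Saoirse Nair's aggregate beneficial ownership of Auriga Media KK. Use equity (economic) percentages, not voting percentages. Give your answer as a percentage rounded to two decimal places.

45.55%

Saoirse reaches Auriga along 3 paths.
Via Nordquist: 40% × 49% = 19.6%.
Via Ridgeback → Nordquist: 10% × 30% × 49% = 1.47%.
Via Palisade: 48% × 51% = 24.48%.
Total: 19.6% + 1.47% + 24.48% = 45.55%.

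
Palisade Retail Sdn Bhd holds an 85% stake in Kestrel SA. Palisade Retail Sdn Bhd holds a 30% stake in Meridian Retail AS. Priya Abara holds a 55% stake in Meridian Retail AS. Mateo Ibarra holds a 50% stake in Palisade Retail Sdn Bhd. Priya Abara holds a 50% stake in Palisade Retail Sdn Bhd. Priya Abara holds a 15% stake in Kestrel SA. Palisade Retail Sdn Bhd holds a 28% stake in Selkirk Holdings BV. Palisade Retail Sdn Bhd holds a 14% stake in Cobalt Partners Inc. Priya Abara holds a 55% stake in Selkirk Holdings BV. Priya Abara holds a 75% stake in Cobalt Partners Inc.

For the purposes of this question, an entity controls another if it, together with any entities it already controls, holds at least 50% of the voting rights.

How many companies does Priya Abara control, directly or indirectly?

Priya holds 50% of Palisade, so Priya controls Palisade.
Palisade and Priya together hold 85% + 15% = 100% of Kestrel, so Priya controls Kestrel.
Priya and Palisade together hold 55% + 30% = 85% of Meridian, so Priya controls Meridian.
Priya and Palisade together hold 55% + 28% = 83% of Selkirk, so Priya controls Selkirk.
Priya and Palisade together hold 75% + 14% = 89% of Cobalt, so Priya controls Cobalt.
Priya controls 5 companies.

5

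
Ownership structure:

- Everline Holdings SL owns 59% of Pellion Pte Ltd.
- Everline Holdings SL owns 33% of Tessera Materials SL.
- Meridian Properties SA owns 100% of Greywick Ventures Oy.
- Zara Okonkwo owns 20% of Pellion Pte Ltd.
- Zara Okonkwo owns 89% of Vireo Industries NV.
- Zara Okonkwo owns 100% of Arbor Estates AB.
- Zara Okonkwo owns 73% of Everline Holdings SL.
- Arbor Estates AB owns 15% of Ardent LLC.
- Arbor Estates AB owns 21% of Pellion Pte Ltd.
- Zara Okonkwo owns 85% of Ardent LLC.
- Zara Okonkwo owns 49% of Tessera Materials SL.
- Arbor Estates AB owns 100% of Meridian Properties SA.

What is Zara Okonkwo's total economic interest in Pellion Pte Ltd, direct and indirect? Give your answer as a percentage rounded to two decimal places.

Zara reaches Pellion along 3 paths.
Direct stake: 20% = 20%.
Via Everline: 73% × 59% = 43.07%.
Via Arbor: 100% × 21% = 21%.
Total: 20% + 43.07% + 21% = 84.07%.

84.07%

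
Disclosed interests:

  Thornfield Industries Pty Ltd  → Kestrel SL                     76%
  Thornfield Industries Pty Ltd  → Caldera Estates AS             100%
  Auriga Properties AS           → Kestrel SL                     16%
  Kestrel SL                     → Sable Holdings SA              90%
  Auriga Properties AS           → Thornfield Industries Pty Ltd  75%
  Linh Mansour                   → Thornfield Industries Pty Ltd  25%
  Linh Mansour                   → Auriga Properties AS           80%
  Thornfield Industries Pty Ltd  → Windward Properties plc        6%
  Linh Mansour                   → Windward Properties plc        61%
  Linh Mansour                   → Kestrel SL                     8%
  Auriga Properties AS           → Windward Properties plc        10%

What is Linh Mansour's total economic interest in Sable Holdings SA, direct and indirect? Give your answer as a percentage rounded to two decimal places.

Linh reaches Sable along 4 paths.
Via Auriga → Kestrel: 80% × 16% × 90% = 11.52%.
Via Kestrel: 8% × 90% = 7.2%.
Via Thornfield → Kestrel: 25% × 76% × 90% = 17.1%.
Via Auriga → Thornfield → Kestrel: 80% × 75% × 76% × 90% = 41.04%.
Total: 11.52% + 7.2% + 17.1% + 41.04% = 76.86%.

76.86%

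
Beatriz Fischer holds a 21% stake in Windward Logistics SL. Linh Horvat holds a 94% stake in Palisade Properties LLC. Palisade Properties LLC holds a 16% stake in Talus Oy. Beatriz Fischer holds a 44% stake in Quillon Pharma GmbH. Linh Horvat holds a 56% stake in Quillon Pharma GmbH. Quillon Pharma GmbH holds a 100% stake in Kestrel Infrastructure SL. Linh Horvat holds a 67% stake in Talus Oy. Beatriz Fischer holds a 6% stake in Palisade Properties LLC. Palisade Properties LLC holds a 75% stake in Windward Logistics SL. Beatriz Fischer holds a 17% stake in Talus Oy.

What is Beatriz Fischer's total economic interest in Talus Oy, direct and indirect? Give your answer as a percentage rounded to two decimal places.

17.96%

Beatriz reaches Talus along 2 paths.
Via Palisade: 6% × 16% = 0.96%.
Direct stake: 17% = 17%.
Total: 0.96% + 17% = 17.96%.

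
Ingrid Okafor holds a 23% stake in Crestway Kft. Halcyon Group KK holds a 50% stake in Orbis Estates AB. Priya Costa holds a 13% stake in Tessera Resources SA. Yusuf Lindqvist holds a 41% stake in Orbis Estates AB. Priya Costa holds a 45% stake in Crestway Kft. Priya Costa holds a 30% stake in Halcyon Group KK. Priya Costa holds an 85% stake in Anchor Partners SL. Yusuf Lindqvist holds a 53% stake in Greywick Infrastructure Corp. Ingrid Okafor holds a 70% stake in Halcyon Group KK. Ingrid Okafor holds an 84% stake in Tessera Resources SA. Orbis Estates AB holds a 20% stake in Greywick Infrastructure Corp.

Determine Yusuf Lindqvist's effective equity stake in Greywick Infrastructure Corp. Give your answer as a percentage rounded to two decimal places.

Yusuf reaches Greywick along 2 paths.
Via Orbis: 41% × 20% = 8.2%.
Direct stake: 53% = 53%.
Total: 8.2% + 53% = 61.2%.
Rounded: 61.20%.

61.20%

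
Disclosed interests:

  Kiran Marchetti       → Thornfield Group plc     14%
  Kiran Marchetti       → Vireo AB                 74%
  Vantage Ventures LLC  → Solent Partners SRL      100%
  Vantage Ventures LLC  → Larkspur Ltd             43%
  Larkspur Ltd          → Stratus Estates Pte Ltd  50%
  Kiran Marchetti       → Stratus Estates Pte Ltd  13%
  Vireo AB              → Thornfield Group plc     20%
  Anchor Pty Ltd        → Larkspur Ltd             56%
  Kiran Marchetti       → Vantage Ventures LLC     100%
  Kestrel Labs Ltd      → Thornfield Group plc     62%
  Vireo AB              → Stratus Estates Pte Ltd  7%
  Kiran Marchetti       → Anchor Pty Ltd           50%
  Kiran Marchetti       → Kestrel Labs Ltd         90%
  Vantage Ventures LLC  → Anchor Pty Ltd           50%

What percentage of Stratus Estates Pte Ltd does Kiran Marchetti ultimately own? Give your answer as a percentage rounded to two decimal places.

Kiran reaches Stratus along 5 paths.
Via Vireo: 74% × 7% = 5.18%.
Via Vantage → Larkspur: 100% × 43% × 50% = 21.5%.
Via Vantage → Anchor → Larkspur: 100% × 50% × 56% × 50% = 14%.
Via Anchor → Larkspur: 50% × 56% × 50% = 14%.
Direct stake: 13% = 13%.
Total: 5.18% + 21.5% + 14% + 14% + 13% = 67.68%.

67.68%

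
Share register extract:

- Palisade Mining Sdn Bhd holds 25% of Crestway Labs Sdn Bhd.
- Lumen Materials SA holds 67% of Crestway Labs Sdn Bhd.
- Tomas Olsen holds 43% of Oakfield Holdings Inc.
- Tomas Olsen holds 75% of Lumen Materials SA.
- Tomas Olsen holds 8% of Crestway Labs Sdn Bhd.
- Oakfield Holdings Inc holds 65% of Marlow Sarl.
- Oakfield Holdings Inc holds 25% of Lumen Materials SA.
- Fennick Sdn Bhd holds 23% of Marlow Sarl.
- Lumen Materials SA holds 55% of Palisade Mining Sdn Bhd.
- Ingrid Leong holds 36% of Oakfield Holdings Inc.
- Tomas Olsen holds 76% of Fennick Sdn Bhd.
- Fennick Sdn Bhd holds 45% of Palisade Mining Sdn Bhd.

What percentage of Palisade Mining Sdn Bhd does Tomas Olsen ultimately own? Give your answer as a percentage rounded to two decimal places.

81.36%

Tomas reaches Palisade along 3 paths.
Via Oakfield → Lumen: 43% × 25% × 55% = 5.9125%.
Via Lumen: 75% × 55% = 41.25%.
Via Fennick: 76% × 45% = 34.2%.
Total: 5.9125% + 41.25% + 34.2% = 81.3625%.
Rounded: 81.36%.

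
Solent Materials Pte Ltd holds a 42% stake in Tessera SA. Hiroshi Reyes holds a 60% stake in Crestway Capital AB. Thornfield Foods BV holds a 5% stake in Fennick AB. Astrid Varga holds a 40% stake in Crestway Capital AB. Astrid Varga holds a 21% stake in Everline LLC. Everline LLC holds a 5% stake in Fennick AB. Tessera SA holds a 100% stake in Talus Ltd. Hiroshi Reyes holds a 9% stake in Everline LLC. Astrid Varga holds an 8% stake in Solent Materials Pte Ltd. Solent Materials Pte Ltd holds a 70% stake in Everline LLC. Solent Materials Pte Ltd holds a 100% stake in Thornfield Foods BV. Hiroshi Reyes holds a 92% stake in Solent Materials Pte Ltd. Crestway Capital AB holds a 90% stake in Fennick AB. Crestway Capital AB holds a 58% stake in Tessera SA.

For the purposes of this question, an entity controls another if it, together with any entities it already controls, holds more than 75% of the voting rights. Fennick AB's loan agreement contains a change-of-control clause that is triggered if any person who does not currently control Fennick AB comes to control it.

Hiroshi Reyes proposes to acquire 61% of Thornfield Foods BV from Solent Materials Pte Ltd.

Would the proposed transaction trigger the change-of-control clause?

The purchase adds only to Hiroshi's holdings (Solent's stake shrinks), so Hiroshi is the only person who could newly come to control Fennick.
Hiroshi holds 92% of Solent, so Hiroshi controls Solent.
Hiroshi and Solent together hold 9% + 70% = 79% of Everline, so Hiroshi controls Everline.
Solent holds 100% of Thornfield, so Hiroshi controls Thornfield.
In Fennick, Hiroshi's side holds only 5% + 5% = 10%, not > 75%.
So before the transaction, Hiroshi does not control Fennick.
After the purchase, Hiroshi holds 61% of Thornfield directly, and Solent's stake falls to 39%.
Solent and Hiroshi together hold 39% + 61% = 100% of Thornfield, so Hiroshi controls Thornfield.
After the transaction, Hiroshi's side holds 5% + 5% = 10% of Fennick, not > 75%, so Hiroshi still does not control Fennick.
No new person acquires control, so the clause is not triggered.

No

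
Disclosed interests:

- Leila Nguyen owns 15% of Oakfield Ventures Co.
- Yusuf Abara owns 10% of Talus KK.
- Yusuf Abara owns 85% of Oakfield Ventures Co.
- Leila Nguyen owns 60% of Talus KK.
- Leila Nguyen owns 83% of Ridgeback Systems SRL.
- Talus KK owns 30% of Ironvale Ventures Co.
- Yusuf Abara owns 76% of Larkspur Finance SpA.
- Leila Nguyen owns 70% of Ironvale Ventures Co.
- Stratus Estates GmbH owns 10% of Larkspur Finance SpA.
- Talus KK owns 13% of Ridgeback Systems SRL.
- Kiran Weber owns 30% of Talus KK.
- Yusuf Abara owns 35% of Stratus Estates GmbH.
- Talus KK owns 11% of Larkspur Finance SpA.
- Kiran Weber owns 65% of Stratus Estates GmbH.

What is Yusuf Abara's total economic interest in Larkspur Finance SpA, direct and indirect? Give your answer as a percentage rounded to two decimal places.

Yusuf reaches Larkspur along 3 paths.
Via Stratus: 35% × 10% = 3.5%.
Direct stake: 76% = 76%.
Via Talus: 10% × 11% = 1.1%.
Total: 3.5% + 76% + 1.1% = 80.6%.
Rounded: 80.60%.

80.60%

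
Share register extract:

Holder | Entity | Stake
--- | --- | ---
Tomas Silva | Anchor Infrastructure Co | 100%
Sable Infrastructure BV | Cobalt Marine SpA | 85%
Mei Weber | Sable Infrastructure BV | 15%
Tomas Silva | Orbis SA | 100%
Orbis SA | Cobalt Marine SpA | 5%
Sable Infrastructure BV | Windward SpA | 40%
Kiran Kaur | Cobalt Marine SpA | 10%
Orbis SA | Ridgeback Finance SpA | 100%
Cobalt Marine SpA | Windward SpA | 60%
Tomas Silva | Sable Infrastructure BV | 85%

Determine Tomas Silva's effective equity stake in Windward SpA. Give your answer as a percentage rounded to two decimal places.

80.35%

Tomas reaches Windward along 3 paths.
Via Sable → Cobalt: 85% × 85% × 60% = 43.35%.
Via Orbis → Cobalt: 100% × 5% × 60% = 3%.
Via Sable: 85% × 40% = 34%.
Total: 43.35% + 3% + 34% = 80.35%.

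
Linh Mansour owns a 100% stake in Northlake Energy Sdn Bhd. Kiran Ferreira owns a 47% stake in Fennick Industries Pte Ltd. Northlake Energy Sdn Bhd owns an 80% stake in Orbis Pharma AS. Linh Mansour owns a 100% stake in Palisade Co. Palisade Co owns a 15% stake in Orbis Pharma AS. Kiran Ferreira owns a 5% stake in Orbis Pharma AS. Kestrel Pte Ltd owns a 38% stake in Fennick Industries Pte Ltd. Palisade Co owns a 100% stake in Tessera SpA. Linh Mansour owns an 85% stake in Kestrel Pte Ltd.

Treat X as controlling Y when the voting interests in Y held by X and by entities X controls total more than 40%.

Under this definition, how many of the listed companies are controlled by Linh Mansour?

Linh holds 100% of Northlake, so Linh controls Northlake.
Linh holds 100% of Palisade, so Linh controls Palisade.
Palisade holds 100% of Tessera, so Linh controls Tessera.
Linh holds 85% of Kestrel, so Linh controls Kestrel.
Palisade and Northlake together hold 15% + 80% = 95% of Orbis, so Linh controls Orbis.
No other company's threshold is met.
Linh controls 5 companies.

5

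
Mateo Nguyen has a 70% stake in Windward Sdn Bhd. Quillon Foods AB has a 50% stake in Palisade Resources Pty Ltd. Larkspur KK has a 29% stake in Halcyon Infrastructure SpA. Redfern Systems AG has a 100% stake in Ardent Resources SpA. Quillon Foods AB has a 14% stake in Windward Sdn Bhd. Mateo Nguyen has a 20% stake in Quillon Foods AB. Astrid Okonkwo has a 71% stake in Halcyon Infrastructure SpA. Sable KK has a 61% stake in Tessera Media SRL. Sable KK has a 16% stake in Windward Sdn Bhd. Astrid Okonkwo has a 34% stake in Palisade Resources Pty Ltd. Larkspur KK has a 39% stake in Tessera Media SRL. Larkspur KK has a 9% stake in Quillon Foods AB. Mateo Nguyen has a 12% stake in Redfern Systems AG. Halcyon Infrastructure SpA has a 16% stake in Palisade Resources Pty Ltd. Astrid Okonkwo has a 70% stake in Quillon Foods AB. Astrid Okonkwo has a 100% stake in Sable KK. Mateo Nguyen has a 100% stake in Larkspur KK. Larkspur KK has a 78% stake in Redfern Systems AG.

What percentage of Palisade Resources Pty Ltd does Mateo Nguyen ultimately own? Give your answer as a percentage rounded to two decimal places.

19.14%

Mateo reaches Palisade along 3 paths.
Via Larkspur → Quillon: 100% × 9% × 50% = 4.5%.
Via Quillon: 20% × 50% = 10%.
Via Larkspur → Halcyon: 100% × 29% × 16% = 4.64%.
Total: 4.5% + 10% + 4.64% = 19.14%.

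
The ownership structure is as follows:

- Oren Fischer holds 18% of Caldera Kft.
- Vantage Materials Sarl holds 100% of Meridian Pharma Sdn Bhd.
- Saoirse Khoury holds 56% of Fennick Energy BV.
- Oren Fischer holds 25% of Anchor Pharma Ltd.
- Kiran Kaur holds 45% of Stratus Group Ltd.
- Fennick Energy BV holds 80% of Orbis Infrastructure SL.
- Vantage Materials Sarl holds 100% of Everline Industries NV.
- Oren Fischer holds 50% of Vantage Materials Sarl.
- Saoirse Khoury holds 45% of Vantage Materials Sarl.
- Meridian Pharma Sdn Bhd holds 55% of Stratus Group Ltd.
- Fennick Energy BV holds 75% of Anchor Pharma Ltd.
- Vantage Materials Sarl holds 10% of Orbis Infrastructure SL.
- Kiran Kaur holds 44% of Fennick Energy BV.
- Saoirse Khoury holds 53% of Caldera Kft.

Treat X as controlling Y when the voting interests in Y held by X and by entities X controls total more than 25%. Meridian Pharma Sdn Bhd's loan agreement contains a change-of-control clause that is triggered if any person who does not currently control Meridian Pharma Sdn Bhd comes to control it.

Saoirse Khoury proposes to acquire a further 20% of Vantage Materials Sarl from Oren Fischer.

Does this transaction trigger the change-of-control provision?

No

The purchase adds only to Saoirse's holdings (Oren's stake shrinks), so Saoirse is the only person who could newly come to control Meridian.
Saoirse holds 45% of Vantage, so Saoirse controls Vantage.
Vantage holds 100% of Meridian, so Saoirse controls Meridian.
So Saoirse already controls Meridian before the transaction.
After the purchase, Saoirse's direct stake in Vantage rises to 45% + 20% = 65%, and Oren's stake falls to 30%.
Saoirse controlled Meridian already, so this is not a new person acquiring control; every other person's position is unchanged or reduced.
No new person acquires control, so the clause is not triggered.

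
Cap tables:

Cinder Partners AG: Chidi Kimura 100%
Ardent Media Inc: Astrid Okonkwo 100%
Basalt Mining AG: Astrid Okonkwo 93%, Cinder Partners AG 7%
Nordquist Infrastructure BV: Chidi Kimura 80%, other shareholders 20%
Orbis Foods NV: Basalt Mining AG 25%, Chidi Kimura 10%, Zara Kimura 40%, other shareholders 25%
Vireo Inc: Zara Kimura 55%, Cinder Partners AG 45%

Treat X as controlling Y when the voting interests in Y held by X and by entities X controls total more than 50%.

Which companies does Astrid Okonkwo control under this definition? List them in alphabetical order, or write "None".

Astrid holds 100% of Ardent, so Astrid controls Ardent.
Astrid holds 93% of Basalt, so Astrid controls Basalt.
No other company's threshold is met.

Ardent Media Inc, Basalt Mining AG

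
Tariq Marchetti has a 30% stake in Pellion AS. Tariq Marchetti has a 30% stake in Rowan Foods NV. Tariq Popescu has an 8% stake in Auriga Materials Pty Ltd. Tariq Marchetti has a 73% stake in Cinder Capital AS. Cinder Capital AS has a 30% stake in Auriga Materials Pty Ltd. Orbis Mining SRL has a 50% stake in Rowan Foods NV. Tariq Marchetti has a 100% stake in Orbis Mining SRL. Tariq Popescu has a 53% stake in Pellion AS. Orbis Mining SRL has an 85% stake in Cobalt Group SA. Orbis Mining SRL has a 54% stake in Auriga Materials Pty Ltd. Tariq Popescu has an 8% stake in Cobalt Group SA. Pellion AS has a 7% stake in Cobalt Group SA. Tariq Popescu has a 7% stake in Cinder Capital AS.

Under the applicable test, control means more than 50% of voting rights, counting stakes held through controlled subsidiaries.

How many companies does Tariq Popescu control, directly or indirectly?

Tariq Popescu holds 53% of Pellion, so Tariq Popescu controls Pellion.
No other company's threshold is met.
Tariq Popescu controls 1 company.

1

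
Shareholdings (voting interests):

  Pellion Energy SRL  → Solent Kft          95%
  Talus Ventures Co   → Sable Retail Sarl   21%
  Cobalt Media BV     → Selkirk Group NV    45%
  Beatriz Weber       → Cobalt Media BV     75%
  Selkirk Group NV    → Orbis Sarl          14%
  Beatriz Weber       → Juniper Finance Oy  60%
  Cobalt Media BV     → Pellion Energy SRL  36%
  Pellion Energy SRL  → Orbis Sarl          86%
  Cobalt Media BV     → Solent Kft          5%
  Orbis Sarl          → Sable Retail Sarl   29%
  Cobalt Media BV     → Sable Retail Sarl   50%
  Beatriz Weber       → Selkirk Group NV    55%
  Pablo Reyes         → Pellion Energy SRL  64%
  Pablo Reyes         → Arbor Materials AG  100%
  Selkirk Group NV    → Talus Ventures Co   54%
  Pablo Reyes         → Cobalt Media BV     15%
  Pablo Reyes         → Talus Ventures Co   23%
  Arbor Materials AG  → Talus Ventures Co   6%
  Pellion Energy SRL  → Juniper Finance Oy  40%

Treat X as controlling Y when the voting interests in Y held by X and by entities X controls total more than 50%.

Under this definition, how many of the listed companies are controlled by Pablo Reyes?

4

Pablo holds 100% of Arbor, so Pablo controls Arbor.
Pablo holds 64% of Pellion, so Pablo controls Pellion.
Pellion holds 86% of Orbis, so Pablo controls Orbis.
Pellion holds 95% of Solent, so Pablo controls Solent.
No other company's threshold is met.
Pablo controls 4 companies.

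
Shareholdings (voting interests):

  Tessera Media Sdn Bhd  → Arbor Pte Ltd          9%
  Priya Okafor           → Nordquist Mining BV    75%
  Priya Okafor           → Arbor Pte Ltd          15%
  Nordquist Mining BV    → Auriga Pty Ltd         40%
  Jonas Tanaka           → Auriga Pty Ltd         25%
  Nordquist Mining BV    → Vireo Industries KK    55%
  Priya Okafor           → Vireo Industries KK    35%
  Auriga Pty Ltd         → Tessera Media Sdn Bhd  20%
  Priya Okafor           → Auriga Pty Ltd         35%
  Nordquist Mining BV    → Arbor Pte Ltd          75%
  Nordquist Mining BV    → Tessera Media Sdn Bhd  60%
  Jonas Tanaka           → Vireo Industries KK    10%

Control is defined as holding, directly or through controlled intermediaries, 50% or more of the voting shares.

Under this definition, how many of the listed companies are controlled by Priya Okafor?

5

Priya holds 75% of Nordquist, so Priya controls Nordquist.
Nordquist and Priya together hold 40% + 35% = 75% of Auriga, so Priya controls Auriga.
Priya and Nordquist together hold 35% + 55% = 90% of Vireo, so Priya controls Vireo.
Nordquist and Auriga together hold 60% + 20% = 80% of Tessera, so Priya controls Tessera.
Priya and Tessera and Nordquist together hold 15% + 9% + 75% = 99% of Arbor, so Priya controls Arbor.
Priya controls 5 companies.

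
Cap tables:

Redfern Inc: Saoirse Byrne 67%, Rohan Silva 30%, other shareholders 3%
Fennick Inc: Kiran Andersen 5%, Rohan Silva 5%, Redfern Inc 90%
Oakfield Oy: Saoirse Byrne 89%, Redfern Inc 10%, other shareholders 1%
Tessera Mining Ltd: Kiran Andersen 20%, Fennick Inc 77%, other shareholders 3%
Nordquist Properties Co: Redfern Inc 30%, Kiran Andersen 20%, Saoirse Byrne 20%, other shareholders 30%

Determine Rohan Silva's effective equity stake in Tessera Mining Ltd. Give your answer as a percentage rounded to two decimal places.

24.64%

Rohan reaches Tessera along 2 paths.
Via Fennick: 5% × 77% = 3.85%.
Via Redfern → Fennick: 30% × 90% × 77% = 20.79%.
Total: 3.85% + 20.79% = 24.64%.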